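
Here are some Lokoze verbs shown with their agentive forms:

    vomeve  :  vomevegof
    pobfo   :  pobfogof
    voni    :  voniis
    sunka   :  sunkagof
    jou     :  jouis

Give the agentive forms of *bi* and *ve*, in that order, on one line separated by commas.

The suffix is conditioned by the last vowel: -is when the last vowel of the stem is a high vowel (*voni*, *jou*); -gof when the last vowel of the stem is a non-high vowel (*vomeve*, *pobfo*, *sunka*).
The last vowel of *bi* is /i/, which is a high vowel, so the suffix is -is, giving *biis*.
Since the last vowel of *ve* is /e/ (a non-high vowel), it takes -gof, giving *vegof*.

biis, vegof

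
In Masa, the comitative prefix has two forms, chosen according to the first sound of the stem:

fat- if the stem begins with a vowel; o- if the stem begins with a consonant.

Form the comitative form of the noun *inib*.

Since the first sound of *inib* is /i/ (a vowel), it takes fat-, giving *fatinib*.

fatinib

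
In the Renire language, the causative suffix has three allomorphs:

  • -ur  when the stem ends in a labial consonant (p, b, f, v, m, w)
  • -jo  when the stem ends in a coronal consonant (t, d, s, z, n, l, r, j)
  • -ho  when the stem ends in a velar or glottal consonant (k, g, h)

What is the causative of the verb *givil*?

*givil*: final consonant = /l/, coronal → -jo → *giviljo*.

giviljo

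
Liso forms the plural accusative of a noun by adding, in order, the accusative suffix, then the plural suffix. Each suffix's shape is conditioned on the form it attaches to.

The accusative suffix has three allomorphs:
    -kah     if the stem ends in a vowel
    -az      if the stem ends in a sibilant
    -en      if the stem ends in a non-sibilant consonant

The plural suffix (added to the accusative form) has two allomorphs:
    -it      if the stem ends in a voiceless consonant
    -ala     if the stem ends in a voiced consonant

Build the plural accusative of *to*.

tokahit

Since the final sound of *to* is /o/ (a vowel), it takes -kah, giving *tokah*.
The final consonant of the accusative form *tokah* is /h/, which is voiceless, so the plural suffix is -it, giving *tokahit*.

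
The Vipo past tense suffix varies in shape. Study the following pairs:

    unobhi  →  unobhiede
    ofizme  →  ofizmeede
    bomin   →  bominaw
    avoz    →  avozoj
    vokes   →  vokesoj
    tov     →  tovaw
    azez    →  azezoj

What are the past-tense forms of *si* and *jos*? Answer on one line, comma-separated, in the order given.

The pattern is sibilance of the final sound: -oj when the stem ends in a sibilant (*avoz*, *vokes*, *azez*); -aw when the stem ends in a non-sibilant consonant (*bomin*, *tov*); -ede when the stem ends in a vowel (*unobhi*, *ofizme*).
*si*: final sound = /i/, a vowel → -ede → *siede*.
*jos* — final sound /s/ (a sibilant) → -oj → *josoj*.

siede, josoj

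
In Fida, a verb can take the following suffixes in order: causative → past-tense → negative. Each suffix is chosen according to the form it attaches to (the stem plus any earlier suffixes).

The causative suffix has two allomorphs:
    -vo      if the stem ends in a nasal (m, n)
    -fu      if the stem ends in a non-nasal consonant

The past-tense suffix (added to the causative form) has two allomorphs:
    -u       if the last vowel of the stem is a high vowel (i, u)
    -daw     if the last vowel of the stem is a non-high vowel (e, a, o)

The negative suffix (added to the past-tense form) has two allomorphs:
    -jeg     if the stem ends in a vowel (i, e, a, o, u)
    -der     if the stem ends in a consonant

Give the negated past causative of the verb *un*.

The final consonant of *un* is /n/, which is a nasal, so the causative suffix is -vo, giving *unvo*.
The causative form *unvo* — last vowel /o/ (a non-high vowel) → -daw → *unvodaw*.
The past-tense form *unvodaw* — final sound /w/ (a consonant) → -der → *unvodawder*.

unvodawder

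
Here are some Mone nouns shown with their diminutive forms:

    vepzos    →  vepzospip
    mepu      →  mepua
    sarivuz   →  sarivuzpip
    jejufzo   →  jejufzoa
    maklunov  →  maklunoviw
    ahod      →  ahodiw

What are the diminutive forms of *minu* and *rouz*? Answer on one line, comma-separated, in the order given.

The pattern is sibilance of the final sound: -pip when the stem ends in a sibilant (*vepzos*, *sarivuz*); -iw when the stem ends in a non-sibilant consonant (*maklunov*, *ahod*); -a when the stem ends in a vowel (*mepu*, *jejufzo*).
The final sound of *minu* is /u/, which is a vowel, so the suffix is -a, giving *minua*.
*rouz* — final sound /z/ (a sibilant) → -pip → *rouzpip*.

minua, rouzpip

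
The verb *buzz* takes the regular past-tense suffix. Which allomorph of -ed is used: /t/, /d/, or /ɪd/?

/d/

The stem *buzz* ends in a voiced sound other than /d/.
The -ed suffix is realized as /ɪd/ after /t, d/; as /t/ after other voiceless consonants; and as /d/ after other voiced sounds.
So -ed on *buzz* is pronounced /d/.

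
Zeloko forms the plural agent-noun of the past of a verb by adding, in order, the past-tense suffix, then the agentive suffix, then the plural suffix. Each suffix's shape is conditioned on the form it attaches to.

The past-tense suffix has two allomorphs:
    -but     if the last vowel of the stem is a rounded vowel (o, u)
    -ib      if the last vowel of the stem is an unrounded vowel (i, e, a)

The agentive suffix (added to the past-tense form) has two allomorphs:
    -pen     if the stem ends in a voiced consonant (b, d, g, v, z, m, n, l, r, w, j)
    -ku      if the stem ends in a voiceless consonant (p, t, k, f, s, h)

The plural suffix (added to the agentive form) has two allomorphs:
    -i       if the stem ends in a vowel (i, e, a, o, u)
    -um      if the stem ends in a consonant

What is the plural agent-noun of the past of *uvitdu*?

uvitdubutkui

The last vowel of *uvitdu* is /u/, which is a rounded vowel, so the past-tense suffix is -but, giving *uvitdubut*.
The past-tense form *uvitdubut*: final consonant = /t/, voiceless → -ku → *uvitdubutku*.
Since the final sound of the agentive form *uvitdubutku* is /u/ (a vowel), it takes -i, giving *uvitdubutkui*.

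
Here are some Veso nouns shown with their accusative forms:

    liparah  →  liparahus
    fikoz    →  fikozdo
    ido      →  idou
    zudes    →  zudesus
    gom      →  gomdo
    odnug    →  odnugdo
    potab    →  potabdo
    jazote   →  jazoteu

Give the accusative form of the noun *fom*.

fomdo

The alternation tracks the final sound of the stem — -us when the stem ends in a voiceless consonant (*liparah*, *zudes*); -do when the stem ends in a voiced consonant (*fikoz*, *gom*, *odnug*, *potab*); -u when the stem ends in a vowel (*ido*, *jazote*).
Since the final sound of *fom* is /m/ (a voiced consonant), it takes -do, giving *fomdo*.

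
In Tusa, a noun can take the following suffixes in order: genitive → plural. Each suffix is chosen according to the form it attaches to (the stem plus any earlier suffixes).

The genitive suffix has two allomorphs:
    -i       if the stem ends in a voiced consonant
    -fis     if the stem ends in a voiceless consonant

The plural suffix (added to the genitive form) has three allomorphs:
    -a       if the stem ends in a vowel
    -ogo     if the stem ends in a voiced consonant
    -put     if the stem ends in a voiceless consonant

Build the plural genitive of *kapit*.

*kapit* — final consonant /t/ (voiceless) → -fis → *kapitfis*.
The genitive form *kapitfis*: final sound = /s/, a voiceless consonant → -put → *kapitfisput*.

kapitfisput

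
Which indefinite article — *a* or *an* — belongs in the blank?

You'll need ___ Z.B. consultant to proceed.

The indefinite article is chosen by the initial *sound* of the following word, not its spelling.
The initialism *Z.B.* is read letter by letter; the first letter, Z, is pronounced /ziː/, which begins with a consonant sound.
So the article is *a*: You'll need a Z.B. consultant to proceed.

a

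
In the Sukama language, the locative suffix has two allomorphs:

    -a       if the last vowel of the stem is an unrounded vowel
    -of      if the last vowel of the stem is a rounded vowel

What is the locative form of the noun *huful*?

The last vowel of *huful* is /u/, which is a rounded vowel, so the suffix is -of, giving *hufulof*.

hufulof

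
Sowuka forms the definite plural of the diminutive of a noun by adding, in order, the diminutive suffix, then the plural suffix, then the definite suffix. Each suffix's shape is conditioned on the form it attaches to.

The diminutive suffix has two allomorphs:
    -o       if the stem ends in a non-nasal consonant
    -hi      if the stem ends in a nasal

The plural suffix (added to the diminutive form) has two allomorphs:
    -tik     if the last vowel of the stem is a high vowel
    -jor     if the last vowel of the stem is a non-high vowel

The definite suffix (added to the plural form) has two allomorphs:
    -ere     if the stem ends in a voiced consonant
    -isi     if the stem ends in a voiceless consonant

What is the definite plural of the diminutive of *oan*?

The final consonant of *oan* is /n/, which is a nasal, so the diminutive suffix is -hi, giving *oanhi*.
The diminutive form *oanhi* — last vowel /i/ (a high vowel) → -tik → *oanhitik*.
Since the final consonant of the plural form *oanhitik* is /k/ (voiceless), it takes -isi, giving *oanhitikisi*.

oanhitikisi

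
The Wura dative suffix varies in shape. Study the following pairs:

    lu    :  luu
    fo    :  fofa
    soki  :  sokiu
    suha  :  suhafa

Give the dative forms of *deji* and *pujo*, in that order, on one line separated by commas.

Looking at the last vowel of each stem: -u when the last vowel of the stem is a high vowel (*lu*, *soki*); -fa when the last vowel of the stem is a non-high vowel (*fo*, *suha*).
The last vowel of *deji* is /i/, which is a high vowel, so the suffix is -u, giving *dejiu*.
*pujo*: last vowel = /o/, a non-high vowel → -fa → *pujofa*.

dejiu, pujofa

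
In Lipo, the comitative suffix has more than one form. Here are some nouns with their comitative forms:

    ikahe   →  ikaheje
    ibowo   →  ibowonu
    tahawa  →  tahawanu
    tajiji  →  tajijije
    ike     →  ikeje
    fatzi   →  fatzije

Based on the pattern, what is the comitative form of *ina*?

The alternation tracks the last vowel of the stem — -je when the last vowel of the stem is a front vowel (*ikahe*, *tajiji*, *ike*, *fatzi*); -nu when the last vowel of the stem is a back vowel (*ibowo*, *tahawa*).
Since the last vowel of *ina* is /a/ (a back vowel), it takes -nu, giving *inanu*.

inanu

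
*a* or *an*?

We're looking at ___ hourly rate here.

The indefinite article is chosen by the initial *sound* of the following word, not its spelling.
*hourly* begins with the sound /aʊ/ (silent h) — a vowel sound.
So the article is *an*: We're looking at an hourly rate here.

an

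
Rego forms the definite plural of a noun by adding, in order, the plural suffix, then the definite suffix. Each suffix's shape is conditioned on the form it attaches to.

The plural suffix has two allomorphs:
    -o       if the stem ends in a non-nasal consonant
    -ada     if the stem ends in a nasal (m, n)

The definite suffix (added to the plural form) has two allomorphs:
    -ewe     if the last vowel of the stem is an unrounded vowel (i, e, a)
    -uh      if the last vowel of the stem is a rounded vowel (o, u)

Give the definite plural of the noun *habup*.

Since the final consonant of *habup* is /p/ (non-nasal), it takes -o, giving *habupo*.
The last vowel of the plural form *habupo* is /o/, which is a rounded vowel, so the definite suffix is -uh, giving *habupouh*.

habupouh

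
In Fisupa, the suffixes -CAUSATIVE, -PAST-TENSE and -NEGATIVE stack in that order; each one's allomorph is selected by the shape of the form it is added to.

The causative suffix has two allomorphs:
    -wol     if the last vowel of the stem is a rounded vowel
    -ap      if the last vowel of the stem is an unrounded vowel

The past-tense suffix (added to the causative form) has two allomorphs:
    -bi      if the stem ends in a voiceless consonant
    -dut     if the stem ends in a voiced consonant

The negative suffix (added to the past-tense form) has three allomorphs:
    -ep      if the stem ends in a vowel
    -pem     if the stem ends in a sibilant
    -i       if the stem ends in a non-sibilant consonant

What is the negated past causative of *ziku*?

Since the last vowel of *ziku* is /u/ (a rounded vowel), it takes -wol, giving *zikuwol*.
The causative form *zikuwol*: final consonant = /l/, voiced → -dut → *zikuwoldut*.
The past-tense form *zikuwoldut*: final sound = /t/, a non-sibilant consonant → -i → *zikuwolduti*.

zikuwolduti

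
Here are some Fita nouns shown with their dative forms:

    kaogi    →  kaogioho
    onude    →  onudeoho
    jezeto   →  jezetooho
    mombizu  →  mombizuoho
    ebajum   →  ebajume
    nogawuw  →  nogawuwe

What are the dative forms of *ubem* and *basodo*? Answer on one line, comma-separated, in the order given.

The suffix is conditioned by the final sound: -e when the stem ends in a consonant (*ebajum*, *nogawuw*); -oho when the stem ends in a vowel (*kaogi*, *onude*, *jezeto*, *mombizu*).
*ubem* — final sound /m/ (a consonant) → -e → *ubeme*.
Since the final sound of *basodo* is /o/ (a vowel), it takes -oho, giving *basodooho*.

ubeme, basodooho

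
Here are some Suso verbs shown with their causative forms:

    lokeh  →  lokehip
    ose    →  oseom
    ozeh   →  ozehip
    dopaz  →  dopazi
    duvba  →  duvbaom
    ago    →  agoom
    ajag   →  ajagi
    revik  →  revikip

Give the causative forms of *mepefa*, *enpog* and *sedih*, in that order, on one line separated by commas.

mepefaom, enpogi, sedihip

The suffix is conditioned by the final sound: -ip when the stem ends in a voiceless consonant (*lokeh*, *ozeh*, *revik*); -i when the stem ends in a voiced consonant (*dopaz*, *ajag*); -om when the stem ends in a vowel (*ose*, *duvba*, *ago*).
*mepefa*: final sound = /a/, a vowel → -om → *mepefaom*.
*enpog* — final sound /g/ (a voiced consonant) → -i → *enpogi*.
Since the final sound of *sedih* is /h/ (a voiceless consonant), it takes -ip, giving *sedihip*.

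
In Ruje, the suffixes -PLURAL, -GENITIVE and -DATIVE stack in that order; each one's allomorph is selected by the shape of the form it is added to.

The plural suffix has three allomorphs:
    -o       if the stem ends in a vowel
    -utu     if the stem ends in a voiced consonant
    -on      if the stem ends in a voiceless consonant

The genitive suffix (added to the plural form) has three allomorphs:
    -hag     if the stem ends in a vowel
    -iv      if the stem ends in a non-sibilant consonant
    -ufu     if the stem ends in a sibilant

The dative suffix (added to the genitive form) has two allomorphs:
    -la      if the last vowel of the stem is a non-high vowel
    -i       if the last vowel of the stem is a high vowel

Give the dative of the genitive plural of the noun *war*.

warutuhagla

The final sound of *war* is /r/, which is a voiced consonant, so the plural suffix is -utu, giving *warutu*.
The plural form *warutu* — final sound /u/ (a vowel) → -hag → *warutuhag*.
The genitive form *warutuhag* — last vowel /a/ (a non-high vowel) → -la → *warutuhagla*.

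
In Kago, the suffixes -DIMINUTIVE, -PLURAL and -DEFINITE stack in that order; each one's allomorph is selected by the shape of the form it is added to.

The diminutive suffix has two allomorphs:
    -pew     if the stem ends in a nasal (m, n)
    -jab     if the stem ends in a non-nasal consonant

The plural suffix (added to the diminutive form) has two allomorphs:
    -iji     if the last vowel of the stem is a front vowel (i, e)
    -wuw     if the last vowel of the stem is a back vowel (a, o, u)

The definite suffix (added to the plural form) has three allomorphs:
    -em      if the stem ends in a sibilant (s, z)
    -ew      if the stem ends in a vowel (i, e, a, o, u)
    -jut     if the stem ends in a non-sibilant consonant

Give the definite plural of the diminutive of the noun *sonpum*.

sonpumpewijiew

*sonpum* — final consonant /m/ (a nasal) → -pew → *sonpumpew*.
The last vowel of the diminutive form *sonpumpew* is /e/, which is a front vowel, so the plural suffix is -iji, giving *sonpumpewiji*.
The plural form *sonpumpewiji* — final sound /i/ (a vowel) → -ew → *sonpumpewijiew*.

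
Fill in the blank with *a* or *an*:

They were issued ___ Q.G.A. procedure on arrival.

a

The indefinite article is chosen by the initial *sound* of the following word, not its spelling.
The initialism *Q.G.A.* is read letter by letter; the first letter, Q, is pronounced /kjuː/, which begins with a consonant sound.
So the article is *a*: They were issued a Q.G.A. procedure on arrival.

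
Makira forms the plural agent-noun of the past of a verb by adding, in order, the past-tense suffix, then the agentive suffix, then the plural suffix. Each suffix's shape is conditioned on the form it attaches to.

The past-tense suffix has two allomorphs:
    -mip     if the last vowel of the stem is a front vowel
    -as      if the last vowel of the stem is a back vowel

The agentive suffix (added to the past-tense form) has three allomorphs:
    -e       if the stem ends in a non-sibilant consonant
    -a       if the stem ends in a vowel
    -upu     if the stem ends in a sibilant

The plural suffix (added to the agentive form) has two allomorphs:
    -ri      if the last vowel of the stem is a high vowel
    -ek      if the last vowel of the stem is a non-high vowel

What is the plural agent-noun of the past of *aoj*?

aojasupuri

*aoj* — last vowel /o/ (a back vowel) → -as → *aojas*.
The past-tense form *aojas*: final sound = /s/, a sibilant → -upu → *aojasupu*.
Since the last vowel of the agentive form *aojasupu* is /u/ (a high vowel), it takes -ri, giving *aojasupuri*.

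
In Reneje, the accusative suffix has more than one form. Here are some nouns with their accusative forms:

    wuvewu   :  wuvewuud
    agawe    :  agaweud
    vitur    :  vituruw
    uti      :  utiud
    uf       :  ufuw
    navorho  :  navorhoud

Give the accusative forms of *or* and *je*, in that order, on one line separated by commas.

oruw, jeud

The alternation tracks the final sound of the stem — -uw when the stem ends in a consonant (*vitur*, *uf*); -ud when the stem ends in a vowel (*wuvewu*, *agawe*, *uti*, *navorho*).
*or* — final sound /r/ (a consonant) → -uw → *oruw*.
The final sound of *je* is /e/, which is a vowel, so the suffix is -ud, giving *jeud*.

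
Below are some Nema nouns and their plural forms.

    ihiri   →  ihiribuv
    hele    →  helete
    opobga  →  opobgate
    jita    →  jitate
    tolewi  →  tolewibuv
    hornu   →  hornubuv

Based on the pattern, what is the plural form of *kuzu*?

kuzubuv

The suffix is conditioned by the last vowel: -buv when the last vowel of the stem is a high vowel (*ihiri*, *tolewi*, *hornu*); -te when the last vowel of the stem is a non-high vowel (*hele*, *opobga*, *jita*).
*kuzu* — last vowel /u/ (a high vowel) → -buv → *kuzubuv*.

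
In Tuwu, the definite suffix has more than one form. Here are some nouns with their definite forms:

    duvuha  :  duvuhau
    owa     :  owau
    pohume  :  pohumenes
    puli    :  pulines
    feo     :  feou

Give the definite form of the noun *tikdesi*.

Looking at the last vowel of each stem: -nes when the last vowel of the stem is a front vowel (*pohume*, *puli*); -u when the last vowel of the stem is a back vowel (*duvuha*, *owa*, *feo*).
Since the last vowel of *tikdesi* is /i/ (a front vowel), it takes -nes, giving *tikdesines*.

tikdesines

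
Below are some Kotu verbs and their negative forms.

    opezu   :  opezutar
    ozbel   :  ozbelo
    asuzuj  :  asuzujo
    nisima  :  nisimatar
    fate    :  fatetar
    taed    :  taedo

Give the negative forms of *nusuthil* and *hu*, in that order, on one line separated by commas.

Looking at the final sound of each stem: -o when the stem ends in a consonant (*ozbel*, *asuzuj*, *taed*); -tar when the stem ends in a vowel (*opezu*, *nisima*, *fate*).
*nusuthil*: final sound = /l/, a consonant → -o → *nusuthilo*.
The final sound of *hu* is /u/, which is a vowel, so the suffix is -tar, giving *hutar*.

nusuthilo, hutar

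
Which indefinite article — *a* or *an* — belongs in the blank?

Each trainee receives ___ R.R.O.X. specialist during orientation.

The indefinite article is chosen by the initial *sound* of the following word, not its spelling.
The initialism *R.R.O.X.* is read letter by letter; the first letter, R, is pronounced /ɑr/, which begins with a vowel sound.
So the article is *an*: Each trainee receives an R.R.O.X. specialist during orientation.

an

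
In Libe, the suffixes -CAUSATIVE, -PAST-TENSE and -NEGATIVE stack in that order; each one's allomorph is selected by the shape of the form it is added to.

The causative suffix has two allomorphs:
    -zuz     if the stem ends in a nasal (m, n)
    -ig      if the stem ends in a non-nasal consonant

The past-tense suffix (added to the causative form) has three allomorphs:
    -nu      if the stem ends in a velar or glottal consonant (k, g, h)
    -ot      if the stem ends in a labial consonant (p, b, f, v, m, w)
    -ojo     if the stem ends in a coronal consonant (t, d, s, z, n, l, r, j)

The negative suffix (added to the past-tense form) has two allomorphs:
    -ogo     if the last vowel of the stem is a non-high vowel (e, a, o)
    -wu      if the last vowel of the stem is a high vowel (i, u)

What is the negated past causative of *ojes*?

*ojes*: final consonant = /s/, non-nasal → -ig → *ojesig*.
The causative form *ojesig* — final consonant /g/ (velar/glottal) → -nu → *ojesignu*.
The last vowel of the past-tense form *ojesignu* is /u/, which is a high vowel, so the negative suffix is -wu, giving *ojesignuwu*.

ojesignuwu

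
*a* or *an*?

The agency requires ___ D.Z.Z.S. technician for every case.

a

The indefinite article is chosen by the initial *sound* of the following word, not its spelling.
The initialism *D.Z.Z.S.* is read letter by letter; the first letter, D, is pronounced /diː/, which begins with a consonant sound.
So the article is *a*: The agency requires a D.Z.Z.S. technician for every case.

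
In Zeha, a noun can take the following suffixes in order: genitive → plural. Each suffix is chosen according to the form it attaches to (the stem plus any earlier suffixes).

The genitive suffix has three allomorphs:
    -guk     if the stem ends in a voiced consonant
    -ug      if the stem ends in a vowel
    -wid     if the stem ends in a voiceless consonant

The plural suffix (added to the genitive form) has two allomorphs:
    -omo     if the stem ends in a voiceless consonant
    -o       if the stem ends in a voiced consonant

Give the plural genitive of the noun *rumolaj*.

rumolajgukomo

*rumolaj* — final sound /j/ (a voiced consonant) → -guk → *rumolajguk*.
The genitive form *rumolajguk* — final consonant /k/ (voiceless) → -omo → *rumolajgukomo*.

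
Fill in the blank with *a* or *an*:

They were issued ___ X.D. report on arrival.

an

The indefinite article is chosen by the initial *sound* of the following word, not its spelling.
The initialism *X.D.* is read letter by letter; the first letter, X, is pronounced /ɛks/, which begins with a vowel sound.
So the article is *an*: They were issued an X.D. report on arrival.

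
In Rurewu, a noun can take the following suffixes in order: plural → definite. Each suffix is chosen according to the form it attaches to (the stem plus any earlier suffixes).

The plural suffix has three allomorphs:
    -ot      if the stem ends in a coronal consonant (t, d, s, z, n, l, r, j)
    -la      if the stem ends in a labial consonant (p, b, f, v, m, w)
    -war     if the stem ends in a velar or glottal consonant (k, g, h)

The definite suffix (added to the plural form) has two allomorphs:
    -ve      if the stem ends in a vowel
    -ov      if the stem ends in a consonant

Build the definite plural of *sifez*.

sifezotov

*sifez* — final consonant /z/ (coronal) → -ot → *sifezot*.
Since the final sound of the plural form *sifezot* is /t/ (a consonant), it takes -ov, giving *sifezotov*.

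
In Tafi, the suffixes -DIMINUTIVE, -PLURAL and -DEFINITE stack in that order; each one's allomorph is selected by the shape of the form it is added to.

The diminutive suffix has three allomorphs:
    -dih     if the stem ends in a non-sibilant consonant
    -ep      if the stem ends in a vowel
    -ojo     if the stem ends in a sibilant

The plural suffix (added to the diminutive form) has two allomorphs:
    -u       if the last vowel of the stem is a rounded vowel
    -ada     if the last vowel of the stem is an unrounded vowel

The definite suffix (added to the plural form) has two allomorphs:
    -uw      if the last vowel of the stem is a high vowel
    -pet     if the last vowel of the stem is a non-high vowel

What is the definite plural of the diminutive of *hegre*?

hegreepadapet

*hegre*: final sound = /e/, a vowel → -ep → *hegreep*.
Since the last vowel of the diminutive form *hegreep* is /e/ (an unrounded vowel), it takes -ada, giving *hegreepada*.
Since the last vowel of the plural form *hegreepada* is /a/ (a non-high vowel), it takes -pet, giving *hegreepadapet*.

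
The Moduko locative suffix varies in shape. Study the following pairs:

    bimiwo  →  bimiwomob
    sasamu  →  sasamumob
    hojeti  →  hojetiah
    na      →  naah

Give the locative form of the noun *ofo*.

The pattern is rounding harmony: -mob when the last vowel of the stem is a rounded vowel (*bimiwo*, *sasamu*); -ah when the last vowel of the stem is an unrounded vowel (*hojeti*, *na*).
The last vowel of *ofo* is /o/, which is a rounded vowel, so the suffix is -mob, giving *ofomob*.

ofomob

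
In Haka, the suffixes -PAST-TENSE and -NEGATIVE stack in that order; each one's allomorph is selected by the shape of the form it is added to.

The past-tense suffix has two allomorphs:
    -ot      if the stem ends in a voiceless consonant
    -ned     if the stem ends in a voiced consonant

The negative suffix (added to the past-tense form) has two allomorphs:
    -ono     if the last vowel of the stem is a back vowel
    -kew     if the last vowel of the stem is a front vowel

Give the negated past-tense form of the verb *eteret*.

*eteret* — final consonant /t/ (voiceless) → -ot → *eteretot*.
Since the last vowel of the past-tense form *eteretot* is /o/ (a back vowel), it takes -ono, giving *eteretotono*.

eteretotono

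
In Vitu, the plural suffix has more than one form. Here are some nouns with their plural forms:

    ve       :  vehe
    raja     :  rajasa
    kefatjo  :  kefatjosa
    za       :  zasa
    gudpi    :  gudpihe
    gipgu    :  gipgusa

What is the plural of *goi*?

goihe

The alternation tracks the last vowel of the stem — -he when the last vowel of the stem is a front vowel (*ve*, *gudpi*); -sa when the last vowel of the stem is a back vowel (*raja*, *kefatjo*, *za*, *gipgu*).
*goi* — last vowel /i/ (a front vowel) → -he → *goihe*.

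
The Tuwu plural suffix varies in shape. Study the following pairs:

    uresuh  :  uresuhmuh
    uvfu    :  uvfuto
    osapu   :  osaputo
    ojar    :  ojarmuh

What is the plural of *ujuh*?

ujuhmuh

The suffix is conditioned by the final sound: -muh when the stem ends in a consonant (*uresuh*, *ojar*); -to when the stem ends in a vowel (*uvfu*, *osapu*).
Since the final sound of *ujuh* is /h/ (a consonant), it takes -muh, giving *ujuhmuh*.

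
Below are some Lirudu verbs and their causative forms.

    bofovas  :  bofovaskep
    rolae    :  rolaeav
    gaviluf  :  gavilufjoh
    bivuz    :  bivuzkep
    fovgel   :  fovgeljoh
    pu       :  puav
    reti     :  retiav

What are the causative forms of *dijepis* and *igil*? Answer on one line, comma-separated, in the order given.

dijepiskep, igiljoh

The suffix is conditioned by the final sound: -kep when the stem ends in a sibilant (*bofovas*, *bivuz*); -joh when the stem ends in a non-sibilant consonant (*gaviluf*, *fovgel*); -av when the stem ends in a vowel (*rolae*, *pu*, *reti*).
Since the final sound of *dijepis* is /s/ (a sibilant), it takes -kep, giving *dijepiskep*.
Since the final sound of *igil* is /l/ (a non-sibilant consonant), it takes -joh, giving *igiljoh*.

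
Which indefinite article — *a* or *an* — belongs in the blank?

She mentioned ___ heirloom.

The indefinite article is chosen by the initial *sound* of the following word, not its spelling.
*heirloom* begins with the sound /ɛ/ (silent h) — a vowel sound.
So the article is *an*: She mentioned an heirloom.

an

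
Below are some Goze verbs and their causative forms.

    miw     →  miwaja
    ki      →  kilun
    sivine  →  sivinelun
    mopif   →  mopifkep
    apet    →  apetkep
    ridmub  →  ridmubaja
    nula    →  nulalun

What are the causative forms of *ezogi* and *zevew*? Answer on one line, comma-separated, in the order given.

ezogilun, zevewaja

The suffix is conditioned by the final sound: -kep when the stem ends in a voiceless consonant (*mopif*, *apet*); -aja when the stem ends in a voiced consonant (*miw*, *ridmub*); -lun when the stem ends in a vowel (*ki*, *sivine*, *nula*).
*ezogi*: final sound = /i/, a vowel → -lun → *ezogilun*.
The final sound of *zevew* is /w/, which is a voiced consonant, so the suffix is -aja, giving *zevewaja*.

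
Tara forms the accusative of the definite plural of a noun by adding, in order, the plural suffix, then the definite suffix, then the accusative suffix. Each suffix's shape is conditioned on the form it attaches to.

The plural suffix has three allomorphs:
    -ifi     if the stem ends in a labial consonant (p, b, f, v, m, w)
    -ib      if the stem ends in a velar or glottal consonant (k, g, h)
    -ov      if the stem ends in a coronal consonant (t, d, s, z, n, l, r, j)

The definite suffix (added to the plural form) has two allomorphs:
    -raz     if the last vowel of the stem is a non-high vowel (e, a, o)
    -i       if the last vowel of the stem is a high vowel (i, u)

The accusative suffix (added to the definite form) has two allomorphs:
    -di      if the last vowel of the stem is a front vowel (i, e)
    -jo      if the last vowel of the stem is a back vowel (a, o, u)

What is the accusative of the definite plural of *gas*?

gasovrazjo

*gas* — final consonant /s/ (coronal) → -ov → *gasov*.
Since the last vowel of the plural form *gasov* is /o/ (a non-high vowel), it takes -raz, giving *gasovraz*.
The definite form *gasovraz*: last vowel = /a/, a back vowel → -jo → *gasovrazjo*.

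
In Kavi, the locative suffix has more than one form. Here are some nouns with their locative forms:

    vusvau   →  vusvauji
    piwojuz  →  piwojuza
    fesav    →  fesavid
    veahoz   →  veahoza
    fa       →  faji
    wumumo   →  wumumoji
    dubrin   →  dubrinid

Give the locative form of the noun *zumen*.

zumenid

The alternation tracks the final sound of the stem — -a when the stem ends in a sibilant (*piwojuz*, *veahoz*); -id when the stem ends in a non-sibilant consonant (*fesav*, *dubrin*); -ji when the stem ends in a vowel (*vusvau*, *fa*, *wumumo*).
Since the final sound of *zumen* is /n/ (a non-sibilant consonant), it takes -id, giving *zumenid*.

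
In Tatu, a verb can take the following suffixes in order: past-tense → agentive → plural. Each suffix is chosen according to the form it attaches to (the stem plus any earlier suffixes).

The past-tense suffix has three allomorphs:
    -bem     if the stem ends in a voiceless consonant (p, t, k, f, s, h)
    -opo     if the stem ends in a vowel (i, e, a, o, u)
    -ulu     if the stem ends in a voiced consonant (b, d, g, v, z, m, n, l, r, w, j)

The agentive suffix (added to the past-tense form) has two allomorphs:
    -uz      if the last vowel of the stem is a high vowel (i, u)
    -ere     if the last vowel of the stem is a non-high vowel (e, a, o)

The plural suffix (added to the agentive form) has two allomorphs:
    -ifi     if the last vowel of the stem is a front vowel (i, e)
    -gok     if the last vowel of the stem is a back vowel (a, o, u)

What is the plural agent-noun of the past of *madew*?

The final sound of *madew* is /w/, which is a voiced consonant, so the past-tense suffix is -ulu, giving *madewulu*.
The last vowel of the past-tense form *madewulu* is /u/, which is a high vowel, so the agentive suffix is -uz, giving *madewuluuz*.
The agentive form *madewuluuz*: last vowel = /u/, a back vowel → -gok → *madewuluuzgok*.

madewuluuzgok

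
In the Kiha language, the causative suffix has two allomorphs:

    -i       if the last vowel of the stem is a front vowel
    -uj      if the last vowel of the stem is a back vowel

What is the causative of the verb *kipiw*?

kipiwi

*kipiw* — last vowel /i/ (a front vowel) → -i → *kipiwi*.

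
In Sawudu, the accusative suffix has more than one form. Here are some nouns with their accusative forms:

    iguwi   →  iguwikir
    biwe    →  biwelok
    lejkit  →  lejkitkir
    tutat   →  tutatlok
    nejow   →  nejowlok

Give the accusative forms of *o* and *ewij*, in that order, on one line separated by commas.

Looking at the last vowel of each stem: -kir when the last vowel of the stem is a high vowel (*iguwi*, *lejkit*); -lok when the last vowel of the stem is a non-high vowel (*biwe*, *tutat*, *nejow*).
The last vowel of *o* is /o/, which is a non-high vowel, so the suffix is -lok, giving *olok*.
*ewij*: last vowel = /i/, a high vowel → -kir → *ewijkir*.

olok, ewijkir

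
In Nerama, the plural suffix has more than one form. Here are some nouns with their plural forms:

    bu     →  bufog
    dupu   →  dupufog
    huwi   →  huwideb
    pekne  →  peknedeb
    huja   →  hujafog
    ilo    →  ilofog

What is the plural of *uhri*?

uhrideb

Looking at the last vowel of each stem: -deb when the last vowel of the stem is a front vowel (*huwi*, *pekne*); -fog when the last vowel of the stem is a back vowel (*bu*, *dupu*, *huja*, *ilo*).
Since the last vowel of *uhri* is /i/ (a front vowel), it takes -deb, giving *uhrideb*.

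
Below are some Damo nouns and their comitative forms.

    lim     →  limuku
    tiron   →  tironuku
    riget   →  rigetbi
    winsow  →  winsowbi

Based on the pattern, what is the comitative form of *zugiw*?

The pattern is nasality of the final consonant: -uku when the stem ends in a nasal (*lim*, *tiron*); -bi when the stem ends in a non-nasal consonant (*riget*, *winsow*).
Since the final consonant of *zugiw* is /w/ (non-nasal), it takes -bi, giving *zugiwbi*.

zugiwbi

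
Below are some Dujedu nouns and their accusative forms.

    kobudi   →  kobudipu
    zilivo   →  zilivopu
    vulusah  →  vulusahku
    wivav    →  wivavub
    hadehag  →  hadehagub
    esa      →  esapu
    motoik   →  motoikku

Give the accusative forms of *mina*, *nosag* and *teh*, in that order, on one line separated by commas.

The alternation tracks the final sound of the stem — -ku when the stem ends in a voiceless consonant (*vulusah*, *motoik*); -ub when the stem ends in a voiced consonant (*wivav*, *hadehag*); -pu when the stem ends in a vowel (*kobudi*, *zilivo*, *esa*).
*mina*: final sound = /a/, a vowel → -pu → *minapu*.
*nosag* — final sound /g/ (a voiced consonant) → -ub → *nosagub*.
*teh*: final sound = /h/, a voiceless consonant → -ku → *tehku*.

minapu, nosagub, tehku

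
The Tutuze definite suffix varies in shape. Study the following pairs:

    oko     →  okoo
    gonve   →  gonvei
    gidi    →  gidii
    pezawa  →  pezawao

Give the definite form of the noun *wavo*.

Looking at the last vowel of each stem: -i when the last vowel of the stem is a front vowel (*gonve*, *gidi*); -o when the last vowel of the stem is a back vowel (*oko*, *pezawa*).
*wavo* — last vowel /o/ (a back vowel) → -o → *wavoo*.

wavoo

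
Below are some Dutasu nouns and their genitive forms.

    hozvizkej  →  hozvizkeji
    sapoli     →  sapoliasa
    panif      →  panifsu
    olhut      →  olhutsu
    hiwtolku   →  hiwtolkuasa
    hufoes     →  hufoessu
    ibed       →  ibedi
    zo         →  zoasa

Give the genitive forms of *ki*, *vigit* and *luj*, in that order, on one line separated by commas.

kiasa, vigitsu, luji

The pattern is voicing of the final sound: -su when the stem ends in a voiceless consonant (*panif*, *olhut*, *hufoes*); -i when the stem ends in a voiced consonant (*hozvizkej*, *ibed*); -asa when the stem ends in a vowel (*sapoli*, *hiwtolku*, *zo*).
The final sound of *ki* is /i/, which is a vowel, so the suffix is -asa, giving *kiasa*.
*vigit* — final sound /t/ (a voiceless consonant) → -su → *vigitsu*.
The final sound of *luj* is /j/, which is a voiced consonant, so the suffix is -i, giving *luji*.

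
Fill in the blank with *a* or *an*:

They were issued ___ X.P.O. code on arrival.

an

The indefinite article is chosen by the initial *sound* of the following word, not its spelling.
The initialism *X.P.O.* is read letter by letter; the first letter, X, is pronounced /ɛks/, which begins with a vowel sound.
So the article is *an*: They were issued an X.P.O. code on arrival.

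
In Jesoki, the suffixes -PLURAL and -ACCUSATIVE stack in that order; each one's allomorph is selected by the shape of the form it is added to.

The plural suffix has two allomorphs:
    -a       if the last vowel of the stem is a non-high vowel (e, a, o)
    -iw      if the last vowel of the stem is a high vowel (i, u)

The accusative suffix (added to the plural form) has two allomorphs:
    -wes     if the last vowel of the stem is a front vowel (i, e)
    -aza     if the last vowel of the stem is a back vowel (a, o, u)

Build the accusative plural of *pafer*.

paferaaza

*pafer* — last vowel /e/ (a non-high vowel) → -a → *pafera*.
The plural form *pafera*: last vowel = /a/, a back vowel → -aza → *paferaaza*.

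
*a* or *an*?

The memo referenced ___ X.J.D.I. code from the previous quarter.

an

The indefinite article is chosen by the initial *sound* of the following word, not its spelling.
The initialism *X.J.D.I.* is read letter by letter; the first letter, X, is pronounced /ɛks/, which begins with a vowel sound.
So the article is *an*: The memo referenced an X.J.D.I. code from the previous quarter.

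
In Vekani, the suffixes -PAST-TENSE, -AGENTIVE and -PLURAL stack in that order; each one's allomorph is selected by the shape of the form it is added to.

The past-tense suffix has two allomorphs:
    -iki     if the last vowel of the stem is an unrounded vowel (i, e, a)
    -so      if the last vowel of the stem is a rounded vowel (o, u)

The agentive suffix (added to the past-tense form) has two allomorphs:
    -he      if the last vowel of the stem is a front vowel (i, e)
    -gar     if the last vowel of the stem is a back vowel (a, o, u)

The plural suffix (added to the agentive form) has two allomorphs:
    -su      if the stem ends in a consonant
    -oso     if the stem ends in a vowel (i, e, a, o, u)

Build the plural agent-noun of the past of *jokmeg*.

jokmegikiheoso

Since the last vowel of *jokmeg* is /e/ (an unrounded vowel), it takes -iki, giving *jokmegiki*.
Since the last vowel of the past-tense form *jokmegiki* is /i/ (a front vowel), it takes -he, giving *jokmegikihe*.
The agentive form *jokmegikihe* — final sound /e/ (a vowel) → -oso → *jokmegikiheoso*.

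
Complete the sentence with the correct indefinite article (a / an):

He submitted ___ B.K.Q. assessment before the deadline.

The indefinite article is chosen by the initial *sound* of the following word, not its spelling.
The initialism *B.K.Q.* is read letter by letter; the first letter, B, is pronounced /biː/, which begins with a consonant sound.
So the article is *a*: He submitted a B.K.Q. assessment before the deadline.

a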